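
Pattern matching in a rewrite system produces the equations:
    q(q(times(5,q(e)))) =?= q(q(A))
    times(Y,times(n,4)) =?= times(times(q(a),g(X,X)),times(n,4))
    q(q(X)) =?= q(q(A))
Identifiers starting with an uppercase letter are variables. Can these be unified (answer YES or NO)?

Decompose q/1: q(times(5,q(e))) =?= q(A).
Decompose q/1: times(5,q(e)) =?= A.
Bind A := times(5,q(e)); substituting into the one remaining equation that mentions A gives: q(q(X)) =?= q(q(times(5,q(e)))).
Decompose times/2: Y =?= times(q(a),g(X,X)),  times(n,4) =?= times(n,4).
Bind Y := times(q(a),g(X,X)); no other remaining equation mentions Y.
Delete trivial equation times(n,4) =?= times(n,4).
Decompose q/1: q(X) =?= q(times(5,q(e))).
Decompose q/1: X =?= times(5,q(e)).
Bind X := times(5,q(e)). Substituting into the earlier binding gives Y := times(q(a),g(times(5,q(e)),times(5,q(e)))).
No equations remain and no clash or occurs-check failure arose, so a unifier exists.

YES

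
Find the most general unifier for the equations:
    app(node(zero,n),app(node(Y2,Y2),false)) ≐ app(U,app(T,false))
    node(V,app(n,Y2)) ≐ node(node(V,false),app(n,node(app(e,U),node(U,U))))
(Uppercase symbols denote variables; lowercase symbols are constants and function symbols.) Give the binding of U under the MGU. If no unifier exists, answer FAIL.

Decompose app/2: node(zero,n) ≐ U,  app(node(Y2,Y2),false) ≐ app(T,false).
Bind U := node(zero,n); substituting into the one remaining equation that mentions U gives: node(V,app(n,Y2)) ≐ node(node(V,false),app(n,node(app(e,node(zero,n)),node(node(zero,n),node(zero,n))))).
Decompose app/2: node(Y2,Y2) ≐ T,  false ≐ false.
Bind T := node(Y2,Y2); no other remaining equation mentions T.
Delete trivial equation false ≐ false.
Decompose node/2: V ≐ node(V,false),  app(n,Y2) ≐ app(n,node(app(e,node(zero,n)),node(node(zero,n),node(zero,n)))).
Occurs check fails: V occurs in node(V,false); the equation V ≐ node(V,false) has no finite solution.

FAIL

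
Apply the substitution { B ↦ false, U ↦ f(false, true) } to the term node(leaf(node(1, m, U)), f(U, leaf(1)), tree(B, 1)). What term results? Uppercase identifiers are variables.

node(leaf(node(1, m, f(false, true))), f(f(false, true), leaf(1)), tree(false, 1))

Replace each occurrence of B with false.
Replace each occurrence of U with f(false, true).
Result: node(leaf(node(1, m, f(false, true))), f(f(false, true), leaf(1)), tree(false, 1)).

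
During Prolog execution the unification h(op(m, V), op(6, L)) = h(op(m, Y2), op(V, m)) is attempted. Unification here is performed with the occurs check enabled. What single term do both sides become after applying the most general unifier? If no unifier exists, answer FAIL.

h(op(m, 6), op(6, m))

Decompose h/2: op(m, V) = op(m, Y2),  op(6, L) = op(V, m).
Decompose op/2: m = m,  V = Y2.
Delete trivial equation m = m.
Bind V := Y2; substituting into the remaining equation gives: op(6, L) = op(Y2, m).
Decompose op/2: 6 = Y2,  L = m.
Bind Y2 := 6; no other remaining equation mentions Y2. Substituting into the earlier binding gives V := 6.
Bind L := m.
Applying the MGU to either side gives h(op(m, 6), op(6, m)).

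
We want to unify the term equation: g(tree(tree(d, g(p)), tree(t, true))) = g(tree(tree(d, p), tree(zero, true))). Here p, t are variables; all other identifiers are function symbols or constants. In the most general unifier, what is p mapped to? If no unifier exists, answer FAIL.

FAIL

Decompose g/1: tree(tree(d, g(p)), tree(t, true)) = tree(tree(d, p), tree(zero, true)).
Decompose tree/2: tree(d, g(p)) = tree(d, p),  tree(t, true) = tree(zero, true).
Decompose tree/2: d = d,  g(p) = p.
Delete trivial equation d = d.
Occurs check fails: p occurs in g(p); the equation p = g(p) has no finite solution.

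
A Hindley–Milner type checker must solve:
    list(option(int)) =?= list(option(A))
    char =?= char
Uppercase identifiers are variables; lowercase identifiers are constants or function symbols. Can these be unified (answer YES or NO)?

YES

Decompose list/1: option(int) =?= option(A).
Decompose option/1: int =?= A.
Bind A := int; no other remaining equation mentions A.
Delete trivial equation char =?= char.
No equations remain and no clash or occurs-check failure arose, so a unifier exists.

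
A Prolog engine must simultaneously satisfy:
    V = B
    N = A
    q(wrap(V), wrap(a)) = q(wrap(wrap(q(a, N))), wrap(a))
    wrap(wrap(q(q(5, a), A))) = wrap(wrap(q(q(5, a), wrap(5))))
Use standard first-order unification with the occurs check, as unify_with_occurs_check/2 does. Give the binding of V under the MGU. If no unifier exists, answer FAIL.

wrap(q(a, wrap(5)))

Bind V := B; substituting into the one remaining equation that mentions V gives: q(wrap(B), wrap(a)) = q(wrap(wrap(q(a, N))), wrap(a)).
Bind N := A; substituting into the one remaining equation that mentions N gives: q(wrap(B), wrap(a)) = q(wrap(wrap(q(a, A))), wrap(a)).
Decompose q/2: wrap(B) = wrap(wrap(q(a, A))),  wrap(a) = wrap(a).
Decompose wrap/1: B = wrap(q(a, A)).
Bind B := wrap(q(a, A)); no other remaining equation mentions B. Substituting into the earlier binding gives V := wrap(q(a, A)).
Delete trivial equation wrap(a) = wrap(a).
Decompose wrap/1: wrap(q(q(5, a), A)) = wrap(q(q(5, a), wrap(5))).
Decompose wrap/1: q(q(5, a), A) = q(q(5, a), wrap(5)).
Decompose q/2: q(5, a) = q(5, a),  A = wrap(5).
Delete trivial equation q(5, a) = q(5, a).
Bind A := wrap(5). Substituting into the earlier bindings gives V := wrap(q(a, wrap(5))), N := wrap(5), B := wrap(q(a, wrap(5))).
MGU = { V = wrap(q(a, wrap(5))), N = wrap(5), B = wrap(q(a, wrap(5))), A = wrap(5) }, so V = wrap(q(a, wrap(5))).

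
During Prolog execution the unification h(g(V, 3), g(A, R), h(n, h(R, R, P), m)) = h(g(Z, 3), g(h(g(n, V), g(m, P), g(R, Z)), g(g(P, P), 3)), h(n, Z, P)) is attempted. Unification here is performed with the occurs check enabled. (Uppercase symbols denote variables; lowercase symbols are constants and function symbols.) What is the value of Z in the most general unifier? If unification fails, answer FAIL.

Decompose h/3: g(V, 3) = g(Z, 3),  g(A, R) = g(h(g(n, V), g(m, P), g(R, Z)), g(g(P, P), 3)),  h(n, h(R, R, P), m) = h(n, Z, P).
Decompose g/2: V = Z,  3 = 3.
Bind V := Z; substituting into the one remaining equation that mentions V gives: g(A, R) = g(h(g(n, Z), g(m, P), g(R, Z)), g(g(P, P), 3)).
Delete trivial equation 3 = 3.
Decompose g/2: A = h(g(n, Z), g(m, P), g(R, Z)),  R = g(g(P, P), 3).
Bind A := h(g(n, Z), g(m, P), g(R, Z)); no other remaining equation mentions A.
Bind R := g(g(P, P), 3); substituting into the remaining equation gives: h(n, h(g(g(P, P), 3), g(g(P, P), 3), P), m) = h(n, Z, P). Substituting into the earlier binding gives A := h(g(n, Z), g(m, P), g(g(g(P, P), 3), Z)).
Decompose h/3: n = n,  h(g(g(P, P), 3), g(g(P, P), 3), P) = Z,  m = P.
Delete trivial equation n = n.
Bind Z := h(g(g(P, P), 3), g(g(P, P), 3), P); no other remaining equation mentions Z. Substituting into the earlier bindings gives V := h(g(g(P, P), 3), g(g(P, P), 3), P), A := h(g(n, h(g(g(P, P), 3), g(g(P, P), 3), P)), g(m, P), g(g(g(P, P), 3), h(g(g(P, P), 3), g(g(P, P), 3), P))).
Bind P := m. Substituting into the earlier bindings gives V := h(g(g(m, m), 3), g(g(m, m), 3), m), A := h(g(n, h(g(g(m, m), 3), g(g(m, m), 3), m)), g(m, m), g(g(g(m, m), 3), h(g(g(m, m), 3), g(g(m, m), 3), m))), R := g(g(m, m), 3), Z := h(g(g(m, m), 3), g(g(m, m), 3), m).
MGU = { V ↦ h(g(g(m, m), 3), g(g(m, m), 3), m), A ↦ h(g(n, h(g(g(m, m), 3), g(g(m, m), 3), m)), g(m, m), g(g(g(m, m), 3), h(g(g(m, m), 3), g(g(m, m), 3), m))), R ↦ g(g(m, m), 3), Z ↦ h(g(g(m, m), 3), g(g(m, m), 3), m), P ↦ m }, so Z ↦ h(g(g(m, m), 3), g(g(m, m), 3), m).

h(g(g(m, m), 3), g(g(m, m), 3), m)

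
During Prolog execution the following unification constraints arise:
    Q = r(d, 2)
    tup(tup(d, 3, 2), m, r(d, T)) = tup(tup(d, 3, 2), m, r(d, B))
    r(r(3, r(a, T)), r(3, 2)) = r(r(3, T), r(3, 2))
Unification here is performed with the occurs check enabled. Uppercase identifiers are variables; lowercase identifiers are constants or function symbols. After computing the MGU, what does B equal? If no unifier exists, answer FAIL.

FAIL

Bind Q := r(d, 2); no other remaining equation mentions Q.
Decompose tup/3: tup(d, 3, 2) = tup(d, 3, 2),  m = m,  r(d, T) = r(d, B).
Delete trivial equation tup(d, 3, 2) = tup(d, 3, 2).
Delete trivial equation m = m.
Decompose r/2: d = d,  T = B.
Delete trivial equation d = d.
Bind T := B; substituting into the remaining equation gives: r(r(3, r(a, B)), r(3, 2)) = r(r(3, B), r(3, 2)).
Decompose r/2: r(3, r(a, B)) = r(3, B),  r(3, 2) = r(3, 2).
Decompose r/2: 3 = 3,  r(a, B) = B.
Delete trivial equation 3 = 3.
Occurs check fails: B occurs in r(a, B); the equation B = r(a, B) has no finite solution.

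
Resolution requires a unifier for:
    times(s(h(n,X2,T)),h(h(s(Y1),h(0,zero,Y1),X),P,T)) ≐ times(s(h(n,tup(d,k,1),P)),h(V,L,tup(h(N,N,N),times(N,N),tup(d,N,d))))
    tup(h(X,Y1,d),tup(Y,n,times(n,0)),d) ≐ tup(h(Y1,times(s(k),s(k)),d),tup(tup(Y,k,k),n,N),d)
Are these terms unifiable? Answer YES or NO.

NO

Decompose times/2: s(h(n,X2,T)) ≐ s(h(n,tup(d,k,1),P)),  h(h(s(Y1),h(0,zero,Y1),X),P,T) ≐ h(V,L,tup(h(N,N,N),times(N,N),tup(d,N,d))).
Decompose s/1: h(n,X2,T) ≐ h(n,tup(d,k,1),P).
Decompose h/3: n ≐ n,  X2 ≐ tup(d,k,1),  T ≐ P.
Delete trivial equation n ≐ n.
Bind X2 := tup(d,k,1); no other remaining equation mentions X2.
Bind T := P; substituting into the one remaining equation that mentions T gives: h(h(s(Y1),h(0,zero,Y1),X),P,P) ≐ h(V,L,tup(h(N,N,N),times(N,N),tup(d,N,d))).
Decompose h/3: h(s(Y1),h(0,zero,Y1),X) ≐ V,  P ≐ L,  P ≐ tup(h(N,N,N),times(N,N),tup(d,N,d)).
Bind V := h(s(Y1),h(0,zero,Y1),X); no other remaining equation mentions V.
Bind P := L; substituting into the one remaining equation that mentions P gives: L ≐ tup(h(N,N,N),times(N,N),tup(d,N,d)). Substituting into the earlier binding gives T := L.
Bind L := tup(h(N,N,N),times(N,N),tup(d,N,d)); no other remaining equation mentions L. Substituting into the earlier bindings gives T := tup(h(N,N,N),times(N,N),tup(d,N,d)), P := tup(h(N,N,N),times(N,N),tup(d,N,d)).
Decompose tup/3: h(X,Y1,d) ≐ h(Y1,times(s(k),s(k)),d),  tup(Y,n,times(n,0)) ≐ tup(tup(Y,k,k),n,N),  d ≐ d.
Decompose h/3: X ≐ Y1,  Y1 ≐ times(s(k),s(k)),  d ≐ d.
Bind X := Y1; no other remaining equation mentions X. Substituting into the earlier binding gives V := h(s(Y1),h(0,zero,Y1),Y1).
Bind Y1 := times(s(k),s(k)); no other remaining equation mentions Y1. Substituting into the earlier bindings gives V := h(s(times(s(k),s(k))),h(0,zero,times(s(k),s(k))),times(s(k),s(k))), X := times(s(k),s(k)).
Delete trivial equation d ≐ d.
Decompose tup/3: Y ≐ tup(Y,k,k),  n ≐ n,  times(n,0) ≐ N.
Occurs check fails: Y occurs in tup(Y,k,k); the equation Y ≐ tup(Y,k,k) has no finite solution.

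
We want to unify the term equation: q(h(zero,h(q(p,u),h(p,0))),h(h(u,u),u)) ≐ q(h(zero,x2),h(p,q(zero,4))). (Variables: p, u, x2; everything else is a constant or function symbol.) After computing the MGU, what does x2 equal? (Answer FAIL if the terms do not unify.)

h(q(h(q(zero,4),q(zero,4)),q(zero,4)),h(h(q(zero,4),q(zero,4)),0))

Decompose q/2: h(zero,h(q(p,u),h(p,0))) ≐ h(zero,x2),  h(h(u,u),u) ≐ h(p,q(zero,4)).
Decompose h/2: zero ≐ zero,  h(q(p,u),h(p,0)) ≐ x2.
Delete trivial equation zero ≐ zero.
Bind x2 := h(q(p,u),h(p,0)); no other remaining equation mentions x2.
Decompose h/2: h(u,u) ≐ p,  u ≐ q(zero,4).
Bind p := h(u,u); no other remaining equation mentions p. Substituting into the earlier binding gives x2 := h(q(h(u,u),u),h(h(u,u),0)).
Bind u := q(zero,4). Substituting into the earlier bindings gives x2 := h(q(h(q(zero,4),q(zero,4)),q(zero,4)),h(h(q(zero,4),q(zero,4)),0)), p := h(q(zero,4),q(zero,4)).
MGU = { x2 -> h(q(h(q(zero,4),q(zero,4)),q(zero,4)),h(h(q(zero,4),q(zero,4)),0)), p -> h(q(zero,4),q(zero,4)), u -> q(zero,4) }, so x2 -> h(q(h(q(zero,4),q(zero,4)),q(zero,4)),h(h(q(zero,4),q(zero,4)),0)).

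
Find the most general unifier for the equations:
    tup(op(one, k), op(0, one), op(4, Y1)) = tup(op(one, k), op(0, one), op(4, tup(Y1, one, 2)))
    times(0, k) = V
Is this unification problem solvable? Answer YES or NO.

Decompose tup/3: op(one, k) = op(one, k),  op(0, one) = op(0, one),  op(4, Y1) = op(4, tup(Y1, one, 2)).
Delete trivial equation op(one, k) = op(one, k).
Delete trivial equation op(0, one) = op(0, one).
Decompose op/2: 4 = 4,  Y1 = tup(Y1, one, 2).
Delete trivial equation 4 = 4.
Occurs check fails: Y1 occurs in tup(Y1, one, 2); the equation Y1 = tup(Y1, one, 2) has no finite solution.

NO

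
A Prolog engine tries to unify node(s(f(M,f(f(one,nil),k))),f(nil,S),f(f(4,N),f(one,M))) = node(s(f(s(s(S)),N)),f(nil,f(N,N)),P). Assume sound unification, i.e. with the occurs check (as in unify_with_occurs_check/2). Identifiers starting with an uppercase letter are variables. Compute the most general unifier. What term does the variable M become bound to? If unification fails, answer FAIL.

Decompose node/3: s(f(M,f(f(one,nil),k))) = s(f(s(s(S)),N)),  f(nil,S) = f(nil,f(N,N)),  f(f(4,N),f(one,M)) = P.
Decompose s/1: f(M,f(f(one,nil),k)) = f(s(s(S)),N).
Decompose f/2: M = s(s(S)),  f(f(one,nil),k) = N.
Bind M := s(s(S)); substituting into the one remaining equation that mentions M gives: f(f(4,N),f(one,s(s(S)))) = P.
Bind N := f(f(one,nil),k); substituting into the remaining equations gives: f(nil,S) = f(nil,f(f(f(one,nil),k),f(f(one,nil),k))),  f(f(4,f(f(one,nil),k)),f(one,s(s(S)))) = P.
Decompose f/2: nil = nil,  S = f(f(f(one,nil),k),f(f(one,nil),k)).
Delete trivial equation nil = nil.
Bind S := f(f(f(one,nil),k),f(f(one,nil),k)); substituting into the remaining equation gives: f(f(4,f(f(one,nil),k)),f(one,s(s(f(f(f(one,nil),k),f(f(one,nil),k)))))) = P. Substituting into the earlier binding gives M := s(s(f(f(f(one,nil),k),f(f(one,nil),k)))).
Bind P := f(f(4,f(f(one,nil),k)),f(one,s(s(f(f(f(one,nil),k),f(f(one,nil),k)))))).
MGU = { M = s(s(f(f(f(one,nil),k),f(f(one,nil),k)))), N = f(f(one,nil),k), S = f(f(f(one,nil),k),f(f(one,nil),k)), P = f(f(4,f(f(one,nil),k)),f(one,s(s(f(f(f(one,nil),k),f(f(one,nil),k)))))) }, so M = s(s(f(f(f(one,nil),k),f(f(one,nil),k)))).

s(s(f(f(f(one,nil),k),f(f(one,nil),k))))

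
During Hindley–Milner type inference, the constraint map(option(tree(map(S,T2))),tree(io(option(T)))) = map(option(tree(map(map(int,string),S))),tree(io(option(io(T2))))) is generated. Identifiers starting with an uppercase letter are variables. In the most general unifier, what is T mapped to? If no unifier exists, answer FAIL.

Decompose map/2: option(tree(map(S,T2))) = option(tree(map(map(int,string),S))),  tree(io(option(T))) = tree(io(option(io(T2)))).
Decompose option/1: tree(map(S,T2)) = tree(map(map(int,string),S)).
Decompose tree/1: map(S,T2) = map(map(int,string),S).
Decompose map/2: S = map(int,string),  T2 = S.
Bind S := map(int,string); substituting into the one remaining equation that mentions S gives: T2 = map(int,string).
Bind T2 := map(int,string); substituting into the remaining equation gives: tree(io(option(T))) = tree(io(option(io(map(int,string))))).
Decompose tree/1: io(option(T)) = io(option(io(map(int,string)))).
Decompose io/1: option(T) = option(io(map(int,string))).
Decompose option/1: T = io(map(int,string)).
Bind T := io(map(int,string)).
MGU = { S := map(int,string), T2 := map(int,string), T := io(map(int,string)) }, so T := io(map(int,string)).

io(map(int,string))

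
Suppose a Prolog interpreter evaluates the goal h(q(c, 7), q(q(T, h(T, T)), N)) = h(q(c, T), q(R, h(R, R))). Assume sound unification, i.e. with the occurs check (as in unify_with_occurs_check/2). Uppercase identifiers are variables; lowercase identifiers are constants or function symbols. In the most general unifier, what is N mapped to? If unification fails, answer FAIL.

Decompose h/2: q(c, 7) = q(c, T),  q(q(T, h(T, T)), N) = q(R, h(R, R)).
Decompose q/2: c = c,  7 = T.
Delete trivial equation c = c.
Bind T := 7; substituting into the remaining equation gives: q(q(7, h(7, 7)), N) = q(R, h(R, R)).
Decompose q/2: q(7, h(7, 7)) = R,  N = h(R, R).
Bind R := q(7, h(7, 7)); substituting into the remaining equation gives: N = h(q(7, h(7, 7)), q(7, h(7, 7))).
Bind N := h(q(7, h(7, 7)), q(7, h(7, 7))).
MGU = { T ↦ 7, R ↦ q(7, h(7, 7)), N ↦ h(q(7, h(7, 7)), q(7, h(7, 7))) }, so N ↦ h(q(7, h(7, 7)), q(7, h(7, 7))).

h(q(7, h(7, 7)), q(7, h(7, 7)))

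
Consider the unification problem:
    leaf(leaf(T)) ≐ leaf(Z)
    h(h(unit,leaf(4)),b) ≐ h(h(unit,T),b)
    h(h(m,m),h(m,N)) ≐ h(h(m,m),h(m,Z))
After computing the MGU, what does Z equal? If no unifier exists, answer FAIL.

leaf(leaf(4))

Decompose leaf/1: leaf(T) ≐ Z.
Bind Z := leaf(T); substituting into the one remaining equation that mentions Z gives: h(h(m,m),h(m,N)) ≐ h(h(m,m),h(m,leaf(T))).
Decompose h/2: h(unit,leaf(4)) ≐ h(unit,T),  b ≐ b.
Decompose h/2: unit ≐ unit,  leaf(4) ≐ T.
Delete trivial equation unit ≐ unit.
Bind T := leaf(4); substituting into the one remaining equation that mentions T gives: h(h(m,m),h(m,N)) ≐ h(h(m,m),h(m,leaf(leaf(4)))). Substituting into the earlier binding gives Z := leaf(leaf(4)).
Delete trivial equation b ≐ b.
Decompose h/2: h(m,m) ≐ h(m,m),  h(m,N) ≐ h(m,leaf(leaf(4))).
Delete trivial equation h(m,m) ≐ h(m,m).
Decompose h/2: m ≐ m,  N ≐ leaf(leaf(4)).
Delete trivial equation m ≐ m.
Bind N := leaf(leaf(4)).
MGU = { Z := leaf(leaf(4)), T := leaf(4), N := leaf(leaf(4)) }, so Z := leaf(leaf(4)).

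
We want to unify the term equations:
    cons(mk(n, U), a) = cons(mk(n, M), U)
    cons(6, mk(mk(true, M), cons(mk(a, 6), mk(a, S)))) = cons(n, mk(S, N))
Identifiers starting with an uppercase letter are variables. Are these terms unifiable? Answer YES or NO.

Decompose cons/2: mk(n, U) = mk(n, M),  a = U.
Decompose mk/2: n = n,  U = M.
Delete trivial equation n = n.
Bind U := M; substituting into the one remaining equation that mentions U gives: a = M.
Bind M := a; substituting into the remaining equation gives: cons(6, mk(mk(true, a), cons(mk(a, 6), mk(a, S)))) = cons(n, mk(S, N)). Substituting into the earlier binding gives U := a.
Decompose cons/2: 6 = n,  mk(mk(true, a), cons(mk(a, 6), mk(a, S))) = mk(S, N).
Clash: constants 6 and n differ; no unifier exists.

NO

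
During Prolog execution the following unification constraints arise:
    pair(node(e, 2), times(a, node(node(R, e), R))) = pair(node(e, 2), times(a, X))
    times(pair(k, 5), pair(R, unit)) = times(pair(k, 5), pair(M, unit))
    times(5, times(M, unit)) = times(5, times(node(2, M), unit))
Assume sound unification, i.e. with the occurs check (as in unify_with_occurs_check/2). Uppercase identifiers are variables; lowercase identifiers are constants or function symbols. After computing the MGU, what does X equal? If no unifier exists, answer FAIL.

Decompose pair/2: node(e, 2) = node(e, 2),  times(a, node(node(R, e), R)) = times(a, X).
Delete trivial equation node(e, 2) = node(e, 2).
Decompose times/2: a = a,  node(node(R, e), R) = X.
Delete trivial equation a = a.
Bind X := node(node(R, e), R); no other remaining equation mentions X.
Decompose times/2: pair(k, 5) = pair(k, 5),  pair(R, unit) = pair(M, unit).
Delete trivial equation pair(k, 5) = pair(k, 5).
Decompose pair/2: R = M,  unit = unit.
Bind R := M; no other remaining equation mentions R. Substituting into the earlier binding gives X := node(node(M, e), M).
Delete trivial equation unit = unit.
Decompose times/2: 5 = 5,  times(M, unit) = times(node(2, M), unit).
Delete trivial equation 5 = 5.
Decompose times/2: M = node(2, M),  unit = unit.
Occurs check fails: M occurs in node(2, M); the equation M = node(2, M) has no finite solution.

FAIL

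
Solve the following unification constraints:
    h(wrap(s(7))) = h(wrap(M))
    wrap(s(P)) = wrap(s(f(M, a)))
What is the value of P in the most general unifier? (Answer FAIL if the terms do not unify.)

Decompose h/1: wrap(s(7)) = wrap(M).
Decompose wrap/1: s(7) = M.
Bind M := s(7); substituting into the remaining equation gives: wrap(s(P)) = wrap(s(f(s(7), a))).
Decompose wrap/1: s(P) = s(f(s(7), a)).
Decompose s/1: P = f(s(7), a).
Bind P := f(s(7), a).
MGU = { M := s(7), P := f(s(7), a) }, so P := f(s(7), a).

f(s(7), a)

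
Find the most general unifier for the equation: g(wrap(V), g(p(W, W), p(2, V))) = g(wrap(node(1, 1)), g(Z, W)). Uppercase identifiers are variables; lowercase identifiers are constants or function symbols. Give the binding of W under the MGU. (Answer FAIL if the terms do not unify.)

Decompose g/2: wrap(V) = wrap(node(1, 1)),  g(p(W, W), p(2, V)) = g(Z, W).
Decompose wrap/1: V = node(1, 1).
Bind V := node(1, 1); substituting into the remaining equation gives: g(p(W, W), p(2, node(1, 1))) = g(Z, W).
Decompose g/2: p(W, W) = Z,  p(2, node(1, 1)) = W.
Bind Z := p(W, W); no other remaining equation mentions Z.
Bind W := p(2, node(1, 1)). Substituting into the earlier binding gives Z := p(p(2, node(1, 1)), p(2, node(1, 1))).
MGU = { V := node(1, 1), Z := p(p(2, node(1, 1)), p(2, node(1, 1))), W := p(2, node(1, 1)) }, so W := p(2, node(1, 1)).

p(2, node(1, 1))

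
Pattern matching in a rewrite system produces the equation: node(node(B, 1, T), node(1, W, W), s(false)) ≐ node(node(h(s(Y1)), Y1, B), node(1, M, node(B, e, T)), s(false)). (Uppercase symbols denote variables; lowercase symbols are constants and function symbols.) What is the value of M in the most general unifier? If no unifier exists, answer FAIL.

node(h(s(1)), e, h(s(1)))

Decompose node/3: node(B, 1, T) ≐ node(h(s(Y1)), Y1, B),  node(1, W, W) ≐ node(1, M, node(B, e, T)),  s(false) ≐ s(false).
Decompose node/3: B ≐ h(s(Y1)),  1 ≐ Y1,  T ≐ B.
Bind B := h(s(Y1)); substituting into the 2 remaining equations that mention B gives: T ≐ h(s(Y1)),  node(1, W, W) ≐ node(1, M, node(h(s(Y1)), e, T)).
Bind Y1 := 1; substituting into the 2 remaining equations that mention Y1 gives: T ≐ h(s(1)),  node(1, W, W) ≐ node(1, M, node(h(s(1)), e, T)). Substituting into the earlier binding gives B := h(s(1)).
Bind T := h(s(1)); substituting into the one remaining equation that mentions T gives: node(1, W, W) ≐ node(1, M, node(h(s(1)), e, h(s(1)))).
Decompose node/3: 1 ≐ 1,  W ≐ M,  W ≐ node(h(s(1)), e, h(s(1))).
Delete trivial equation 1 ≐ 1.
Bind W := M; substituting into the one remaining equation that mentions W gives: M ≐ node(h(s(1)), e, h(s(1))).
Bind M := node(h(s(1)), e, h(s(1))); no other remaining equation mentions M. Substituting into the earlier binding gives W := node(h(s(1)), e, h(s(1))).
Delete trivial equation s(false) ≐ s(false).
MGU = { B := h(s(1)), Y1 := 1, T := h(s(1)), W := node(h(s(1)), e, h(s(1))), M := node(h(s(1)), e, h(s(1))) }, so M := node(h(s(1)), e, h(s(1))).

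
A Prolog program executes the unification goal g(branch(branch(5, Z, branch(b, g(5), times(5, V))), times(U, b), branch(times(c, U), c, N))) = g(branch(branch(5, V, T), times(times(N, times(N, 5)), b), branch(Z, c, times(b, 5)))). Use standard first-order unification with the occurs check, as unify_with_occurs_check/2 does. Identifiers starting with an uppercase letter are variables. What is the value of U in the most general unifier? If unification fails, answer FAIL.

times(times(b, 5), times(times(b, 5), 5))

Decompose g/1: branch(branch(5, Z, branch(b, g(5), times(5, V))), times(U, b), branch(times(c, U), c, N)) = branch(branch(5, V, T), times(times(N, times(N, 5)), b), branch(Z, c, times(b, 5))).
Decompose branch/3: branch(5, Z, branch(b, g(5), times(5, V))) = branch(5, V, T),  times(U, b) = times(times(N, times(N, 5)), b),  branch(times(c, U), c, N) = branch(Z, c, times(b, 5)).
Decompose branch/3: 5 = 5,  Z = V,  branch(b, g(5), times(5, V)) = T.
Delete trivial equation 5 = 5.
Bind Z := V; substituting into the one remaining equation that mentions Z gives: branch(times(c, U), c, N) = branch(V, c, times(b, 5)).
Bind T := branch(b, g(5), times(5, V)); no other remaining equation mentions T.
Decompose times/2: U = times(N, times(N, 5)),  b = b.
Bind U := times(N, times(N, 5)); substituting into the one remaining equation that mentions U gives: branch(times(c, times(N, times(N, 5))), c, N) = branch(V, c, times(b, 5)).
Delete trivial equation b = b.
Decompose branch/3: times(c, times(N, times(N, 5))) = V,  c = c,  N = times(b, 5).
Bind V := times(c, times(N, times(N, 5))); no other remaining equation mentions V. Substituting into the earlier bindings gives Z := times(c, times(N, times(N, 5))), T := branch(b, g(5), times(5, times(c, times(N, times(N, 5))))).
Delete trivial equation c = c.
Bind N := times(b, 5). Substituting into the earlier bindings gives Z := times(c, times(times(b, 5), times(times(b, 5), 5))), T := branch(b, g(5), times(5, times(c, times(times(b, 5), times(times(b, 5), 5))))), U := times(times(b, 5), times(times(b, 5), 5)), V := times(c, times(times(b, 5), times(times(b, 5), 5))).
MGU = { Z -> times(c, times(times(b, 5), times(times(b, 5), 5))), T -> branch(b, g(5), times(5, times(c, times(times(b, 5), times(times(b, 5), 5))))), U -> times(times(b, 5), times(times(b, 5), 5)), V -> times(c, times(times(b, 5), times(times(b, 5), 5))), N -> times(b, 5) }, so U -> times(times(b, 5), times(times(b, 5), 5)).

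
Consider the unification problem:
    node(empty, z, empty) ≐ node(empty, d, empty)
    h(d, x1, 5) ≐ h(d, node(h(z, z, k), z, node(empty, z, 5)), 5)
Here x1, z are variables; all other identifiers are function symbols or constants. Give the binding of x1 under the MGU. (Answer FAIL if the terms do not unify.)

node(h(d, d, k), d, node(empty, d, 5))

Decompose node/3: empty ≐ empty,  z ≐ d,  empty ≐ empty.
Delete trivial equation empty ≐ empty.
Bind z := d; substituting into the one remaining equation that mentions z gives: h(d, x1, 5) ≐ h(d, node(h(d, d, k), d, node(empty, d, 5)), 5).
Delete trivial equation empty ≐ empty.
Decompose h/3: d ≐ d,  x1 ≐ node(h(d, d, k), d, node(empty, d, 5)),  5 ≐ 5.
Delete trivial equation d ≐ d.
Bind x1 := node(h(d, d, k), d, node(empty, d, 5)); no other remaining equation mentions x1.
Delete trivial equation 5 ≐ 5.
MGU = { z -> d, x1 -> node(h(d, d, k), d, node(empty, d, 5)) }, so x1 -> node(h(d, d, k), d, node(empty, d, 5)).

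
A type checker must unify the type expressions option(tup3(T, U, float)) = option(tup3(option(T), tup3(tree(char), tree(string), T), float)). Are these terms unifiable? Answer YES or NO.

Decompose option/1: tup3(T, U, float) = tup3(option(T), tup3(tree(char), tree(string), T), float).
Decompose tup3/3: T = option(T),  U = tup3(tree(char), tree(string), T),  float = float.
Occurs check fails: T occurs in option(T); the equation T = option(T) has no finite solution.

NO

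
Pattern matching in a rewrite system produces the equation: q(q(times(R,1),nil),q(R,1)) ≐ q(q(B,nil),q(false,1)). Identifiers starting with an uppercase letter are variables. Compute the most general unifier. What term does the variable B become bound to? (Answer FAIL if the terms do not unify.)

Decompose q/2: q(times(R,1),nil) ≐ q(B,nil),  q(R,1) ≐ q(false,1).
Decompose q/2: times(R,1) ≐ B,  nil ≐ nil.
Bind B := times(R,1); no other remaining equation mentions B.
Delete trivial equation nil ≐ nil.
Decompose q/2: R ≐ false,  1 ≐ 1.
Bind R := false; no other remaining equation mentions R. Substituting into the earlier binding gives B := times(false,1).
Delete trivial equation 1 ≐ 1.
MGU = { B := times(false,1), R := false }, so B := times(false,1).

times(false,1)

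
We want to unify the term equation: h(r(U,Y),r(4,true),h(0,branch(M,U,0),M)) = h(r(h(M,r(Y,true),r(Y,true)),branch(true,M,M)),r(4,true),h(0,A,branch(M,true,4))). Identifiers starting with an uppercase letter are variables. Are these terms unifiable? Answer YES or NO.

Decompose h/3: r(U,Y) = r(h(M,r(Y,true),r(Y,true)),branch(true,M,M)),  r(4,true) = r(4,true),  h(0,branch(M,U,0),M) = h(0,A,branch(M,true,4)).
Decompose r/2: U = h(M,r(Y,true),r(Y,true)),  Y = branch(true,M,M).
Bind U := h(M,r(Y,true),r(Y,true)); substituting into the one remaining equation that mentions U gives: h(0,branch(M,h(M,r(Y,true),r(Y,true)),0),M) = h(0,A,branch(M,true,4)).
Bind Y := branch(true,M,M); substituting into the one remaining equation that mentions Y gives: h(0,branch(M,h(M,r(branch(true,M,M),true),r(branch(true,M,M),true)),0),M) = h(0,A,branch(M,true,4)). Substituting into the earlier binding gives U := h(M,r(branch(true,M,M),true),r(branch(true,M,M),true)).
Delete trivial equation r(4,true) = r(4,true).
Decompose h/3: 0 = 0,  branch(M,h(M,r(branch(true,M,M),true),r(branch(true,M,M),true)),0) = A,  M = branch(M,true,4).
Delete trivial equation 0 = 0.
Bind A := branch(M,h(M,r(branch(true,M,M),true),r(branch(true,M,M),true)),0); no other remaining equation mentions A.
Occurs check fails: M occurs in branch(M,true,4); the equation M = branch(M,true,4) has no finite solution.

NO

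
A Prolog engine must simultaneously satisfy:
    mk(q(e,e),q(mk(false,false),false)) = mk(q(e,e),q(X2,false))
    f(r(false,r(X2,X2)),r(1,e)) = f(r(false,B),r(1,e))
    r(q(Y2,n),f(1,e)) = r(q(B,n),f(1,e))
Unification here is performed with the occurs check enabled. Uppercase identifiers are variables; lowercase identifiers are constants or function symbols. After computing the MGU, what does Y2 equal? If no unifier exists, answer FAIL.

r(mk(false,false),mk(false,false))

Decompose mk/2: q(e,e) = q(e,e),  q(mk(false,false),false) = q(X2,false).
Delete trivial equation q(e,e) = q(e,e).
Decompose q/2: mk(false,false) = X2,  false = false.
Bind X2 := mk(false,false); substituting into the one remaining equation that mentions X2 gives: f(r(false,r(mk(false,false),mk(false,false))),r(1,e)) = f(r(false,B),r(1,e)).
Delete trivial equation false = false.
Decompose f/2: r(false,r(mk(false,false),mk(false,false))) = r(false,B),  r(1,e) = r(1,e).
Decompose r/2: false = false,  r(mk(false,false),mk(false,false)) = B.
Delete trivial equation false = false.
Bind B := r(mk(false,false),mk(false,false)); substituting into the one remaining equation that mentions B gives: r(q(Y2,n),f(1,e)) = r(q(r(mk(false,false),mk(false,false)),n),f(1,e)).
Delete trivial equation r(1,e) = r(1,e).
Decompose r/2: q(Y2,n) = q(r(mk(false,false),mk(false,false)),n),  f(1,e) = f(1,e).
Decompose q/2: Y2 = r(mk(false,false),mk(false,false)),  n = n.
Bind Y2 := r(mk(false,false),mk(false,false)); no other remaining equation mentions Y2.
Delete trivial equation n = n.
Delete trivial equation f(1,e) = f(1,e).
MGU = { X2 ↦ mk(false,false), B ↦ r(mk(false,false),mk(false,false)), Y2 ↦ r(mk(false,false),mk(false,false)) }, so Y2 ↦ r(mk(false,false),mk(false,false)).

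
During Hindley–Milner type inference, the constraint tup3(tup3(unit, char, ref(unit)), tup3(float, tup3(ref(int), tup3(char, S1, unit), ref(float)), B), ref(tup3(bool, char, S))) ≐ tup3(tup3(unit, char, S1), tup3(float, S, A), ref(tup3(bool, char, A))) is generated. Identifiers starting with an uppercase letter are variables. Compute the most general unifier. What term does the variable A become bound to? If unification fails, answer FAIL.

tup3(ref(int), tup3(char, ref(unit), unit), ref(float))

Decompose tup3/3: tup3(unit, char, ref(unit)) ≐ tup3(unit, char, S1),  tup3(float, tup3(ref(int), tup3(char, S1, unit), ref(float)), B) ≐ tup3(float, S, A),  ref(tup3(bool, char, S)) ≐ ref(tup3(bool, char, A)).
Decompose tup3/3: unit ≐ unit,  char ≐ char,  ref(unit) ≐ S1.
Delete trivial equation unit ≐ unit.
Delete trivial equation char ≐ char.
Bind S1 := ref(unit); substituting into the one remaining equation that mentions S1 gives: tup3(float, tup3(ref(int), tup3(char, ref(unit), unit), ref(float)), B) ≐ tup3(float, S, A).
Decompose tup3/3: float ≐ float,  tup3(ref(int), tup3(char, ref(unit), unit), ref(float)) ≐ S,  B ≐ A.
Delete trivial equation float ≐ float.
Bind S := tup3(ref(int), tup3(char, ref(unit), unit), ref(float)); substituting into the one remaining equation that mentions S gives: ref(tup3(bool, char, tup3(ref(int), tup3(char, ref(unit), unit), ref(float)))) ≐ ref(tup3(bool, char, A)).
Bind B := A; no other remaining equation mentions B.
Decompose ref/1: tup3(bool, char, tup3(ref(int), tup3(char, ref(unit), unit), ref(float))) ≐ tup3(bool, char, A).
Decompose tup3/3: bool ≐ bool,  char ≐ char,  tup3(ref(int), tup3(char, ref(unit), unit), ref(float)) ≐ A.
Delete trivial equation bool ≐ bool.
Delete trivial equation char ≐ char.
Bind A := tup3(ref(int), tup3(char, ref(unit), unit), ref(float)). Substituting into the earlier binding gives B := tup3(ref(int), tup3(char, ref(unit), unit), ref(float)).
MGU = { S1 := ref(unit), S := tup3(ref(int), tup3(char, ref(unit), unit), ref(float)), B := tup3(ref(int), tup3(char, ref(unit), unit), ref(float)), A := tup3(ref(int), tup3(char, ref(unit), unit), ref(float)) }, so A := tup3(ref(int), tup3(char, ref(unit), unit), ref(float)).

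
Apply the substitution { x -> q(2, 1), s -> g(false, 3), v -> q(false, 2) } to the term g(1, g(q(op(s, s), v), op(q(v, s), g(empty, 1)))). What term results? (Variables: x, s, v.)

Replace each occurrence of s with g(false, 3).
Replace each occurrence of v with q(false, 2).
Result: g(1, g(q(op(g(false, 3), g(false, 3)), q(false, 2)), op(q(q(false, 2), g(false, 3)), g(empty, 1)))).

g(1, g(q(op(g(false, 3), g(false, 3)), q(false, 2)), op(q(q(false, 2), g(false, 3)), g(empty, 1))))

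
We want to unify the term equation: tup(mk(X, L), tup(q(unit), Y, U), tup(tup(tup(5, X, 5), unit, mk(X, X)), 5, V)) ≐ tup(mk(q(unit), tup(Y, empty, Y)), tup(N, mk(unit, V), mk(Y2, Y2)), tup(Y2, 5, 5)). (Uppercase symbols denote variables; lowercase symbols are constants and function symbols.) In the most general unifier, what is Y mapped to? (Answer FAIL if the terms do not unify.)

Decompose tup/3: mk(X, L) ≐ mk(q(unit), tup(Y, empty, Y)),  tup(q(unit), Y, U) ≐ tup(N, mk(unit, V), mk(Y2, Y2)),  tup(tup(tup(5, X, 5), unit, mk(X, X)), 5, V) ≐ tup(Y2, 5, 5).
Decompose mk/2: X ≐ q(unit),  L ≐ tup(Y, empty, Y).
Bind X := q(unit); substituting into the one remaining equation that mentions X gives: tup(tup(tup(5, q(unit), 5), unit, mk(q(unit), q(unit))), 5, V) ≐ tup(Y2, 5, 5).
Bind L := tup(Y, empty, Y); no other remaining equation mentions L.
Decompose tup/3: q(unit) ≐ N,  Y ≐ mk(unit, V),  U ≐ mk(Y2, Y2).
Bind N := q(unit); no other remaining equation mentions N.
Bind Y := mk(unit, V); no other remaining equation mentions Y. Substituting into the earlier binding gives L := tup(mk(unit, V), empty, mk(unit, V)).
Bind U := mk(Y2, Y2); no other remaining equation mentions U.
Decompose tup/3: tup(tup(5, q(unit), 5), unit, mk(q(unit), q(unit))) ≐ Y2,  5 ≐ 5,  V ≐ 5.
Bind Y2 := tup(tup(5, q(unit), 5), unit, mk(q(unit), q(unit))); no other remaining equation mentions Y2. Substituting into the earlier binding gives U := mk(tup(tup(5, q(unit), 5), unit, mk(q(unit), q(unit))), tup(tup(5, q(unit), 5), unit, mk(q(unit), q(unit)))).
Delete trivial equation 5 ≐ 5.
Bind V := 5. Substituting into the earlier bindings gives L := tup(mk(unit, 5), empty, mk(unit, 5)), Y := mk(unit, 5).
MGU = { X := q(unit), L := tup(mk(unit, 5), empty, mk(unit, 5)), N := q(unit), Y := mk(unit, 5), U := mk(tup(tup(5, q(unit), 5), unit, mk(q(unit), q(unit))), tup(tup(5, q(unit), 5), unit, mk(q(unit), q(unit)))), Y2 := tup(tup(5, q(unit), 5), unit, mk(q(unit), q(unit))), V := 5 }, so Y := mk(unit, 5).

mk(unit, 5)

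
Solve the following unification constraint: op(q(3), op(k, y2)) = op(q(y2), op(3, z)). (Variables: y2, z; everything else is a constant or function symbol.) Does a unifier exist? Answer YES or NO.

NO

Decompose op/2: q(3) = q(y2),  op(k, y2) = op(3, z).
Decompose q/1: 3 = y2.
Bind y2 := 3; substituting into the remaining equation gives: op(k, 3) = op(3, z).
Decompose op/2: k = 3,  3 = z.
Clash: constants k and 3 differ; no unifier exists.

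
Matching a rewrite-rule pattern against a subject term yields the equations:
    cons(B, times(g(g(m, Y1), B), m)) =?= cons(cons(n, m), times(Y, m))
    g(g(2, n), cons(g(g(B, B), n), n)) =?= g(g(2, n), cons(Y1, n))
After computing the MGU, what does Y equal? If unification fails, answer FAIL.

g(g(m, g(g(cons(n, m), cons(n, m)), n)), cons(n, m))

Decompose cons/2: B =?= cons(n, m),  times(g(g(m, Y1), B), m) =?= times(Y, m).
Bind B := cons(n, m); substituting into the remaining equations gives: times(g(g(m, Y1), cons(n, m)), m) =?= times(Y, m),  g(g(2, n), cons(g(g(cons(n, m), cons(n, m)), n), n)) =?= g(g(2, n), cons(Y1, n)).
Decompose times/2: g(g(m, Y1), cons(n, m)) =?= Y,  m =?= m.
Bind Y := g(g(m, Y1), cons(n, m)); no other remaining equation mentions Y.
Delete trivial equation m =?= m.
Decompose g/2: g(2, n) =?= g(2, n),  cons(g(g(cons(n, m), cons(n, m)), n), n) =?= cons(Y1, n).
Delete trivial equation g(2, n) =?= g(2, n).
Decompose cons/2: g(g(cons(n, m), cons(n, m)), n) =?= Y1,  n =?= n.
Bind Y1 := g(g(cons(n, m), cons(n, m)), n); no other remaining equation mentions Y1. Substituting into the earlier binding gives Y := g(g(m, g(g(cons(n, m), cons(n, m)), n)), cons(n, m)).
Delete trivial equation n =?= n.
MGU = { B -> cons(n, m), Y -> g(g(m, g(g(cons(n, m), cons(n, m)), n)), cons(n, m)), Y1 -> g(g(cons(n, m), cons(n, m)), n) }, so Y -> g(g(m, g(g(cons(n, m), cons(n, m)), n)), cons(n, m)).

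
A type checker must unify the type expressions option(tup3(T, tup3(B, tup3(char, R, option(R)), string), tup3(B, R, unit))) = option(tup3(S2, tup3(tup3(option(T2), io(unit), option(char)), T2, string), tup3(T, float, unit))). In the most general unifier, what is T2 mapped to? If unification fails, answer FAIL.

Decompose option/1: tup3(T, tup3(B, tup3(char, R, option(R)), string), tup3(B, R, unit)) = tup3(S2, tup3(tup3(option(T2), io(unit), option(char)), T2, string), tup3(T, float, unit)).
Decompose tup3/3: T = S2,  tup3(B, tup3(char, R, option(R)), string) = tup3(tup3(option(T2), io(unit), option(char)), T2, string),  tup3(B, R, unit) = tup3(T, float, unit).
Bind T := S2; substituting into the one remaining equation that mentions T gives: tup3(B, R, unit) = tup3(S2, float, unit).
Decompose tup3/3: B = tup3(option(T2), io(unit), option(char)),  tup3(char, R, option(R)) = T2,  string = string.
Bind B := tup3(option(T2), io(unit), option(char)); substituting into the one remaining equation that mentions B gives: tup3(tup3(option(T2), io(unit), option(char)), R, unit) = tup3(S2, float, unit).
Bind T2 := tup3(char, R, option(R)); substituting into the one remaining equation that mentions T2 gives: tup3(tup3(option(tup3(char, R, option(R))), io(unit), option(char)), R, unit) = tup3(S2, float, unit). Substituting into the earlier binding gives B := tup3(option(tup3(char, R, option(R))), io(unit), option(char)).
Delete trivial equation string = string.
Decompose tup3/3: tup3(option(tup3(char, R, option(R))), io(unit), option(char)) = S2,  R = float,  unit = unit.
Bind S2 := tup3(option(tup3(char, R, option(R))), io(unit), option(char)); no other remaining equation mentions S2. Substituting into the earlier binding gives T := tup3(option(tup3(char, R, option(R))), io(unit), option(char)).
Bind R := float; no other remaining equation mentions R. Substituting into the earlier bindings gives T := tup3(option(tup3(char, float, option(float))), io(unit), option(char)), B := tup3(option(tup3(char, float, option(float))), io(unit), option(char)), T2 := tup3(char, float, option(float)), S2 := tup3(option(tup3(char, float, option(float))), io(unit), option(char)).
Delete trivial equation unit = unit.
MGU = { T := tup3(option(tup3(char, float, option(float))), io(unit), option(char)), B := tup3(option(tup3(char, float, option(float))), io(unit), option(char)), T2 := tup3(char, float, option(float)), S2 := tup3(option(tup3(char, float, option(float))), io(unit), option(char)), R := float }, so T2 := tup3(char, float, option(float)).

tup3(char, float, option(float))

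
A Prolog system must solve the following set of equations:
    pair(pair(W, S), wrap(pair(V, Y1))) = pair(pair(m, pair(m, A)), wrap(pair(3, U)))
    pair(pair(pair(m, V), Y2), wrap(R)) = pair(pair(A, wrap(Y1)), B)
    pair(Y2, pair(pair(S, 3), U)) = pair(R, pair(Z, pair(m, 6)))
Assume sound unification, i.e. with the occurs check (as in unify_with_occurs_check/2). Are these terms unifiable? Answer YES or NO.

Decompose pair/2: pair(W, S) = pair(m, pair(m, A)),  wrap(pair(V, Y1)) = wrap(pair(3, U)).
Decompose pair/2: W = m,  S = pair(m, A).
Bind W := m; no other remaining equation mentions W.
Bind S := pair(m, A); substituting into the one remaining equation that mentions S gives: pair(Y2, pair(pair(pair(m, A), 3), U)) = pair(R, pair(Z, pair(m, 6))).
Decompose wrap/1: pair(V, Y1) = pair(3, U).
Decompose pair/2: V = 3,  Y1 = U.
Bind V := 3; substituting into the one remaining equation that mentions V gives: pair(pair(pair(m, 3), Y2), wrap(R)) = pair(pair(A, wrap(Y1)), B).
Bind Y1 := U; substituting into the one remaining equation that mentions Y1 gives: pair(pair(pair(m, 3), Y2), wrap(R)) = pair(pair(A, wrap(U)), B).
Decompose pair/2: pair(pair(m, 3), Y2) = pair(A, wrap(U)),  wrap(R) = B.
Decompose pair/2: pair(m, 3) = A,  Y2 = wrap(U).
Bind A := pair(m, 3); substituting into the one remaining equation that mentions A gives: pair(Y2, pair(pair(pair(m, pair(m, 3)), 3), U)) = pair(R, pair(Z, pair(m, 6))). Substituting into the earlier binding gives S := pair(m, pair(m, 3)).
Bind Y2 := wrap(U); substituting into the one remaining equation that mentions Y2 gives: pair(wrap(U), pair(pair(pair(m, pair(m, 3)), 3), U)) = pair(R, pair(Z, pair(m, 6))).
Bind B := wrap(R); no other remaining equation mentions B.
Decompose pair/2: wrap(U) = R,  pair(pair(pair(m, pair(m, 3)), 3), U) = pair(Z, pair(m, 6)).
Bind R := wrap(U); no other remaining equation mentions R. Substituting into the earlier binding gives B := wrap(wrap(U)).
Decompose pair/2: pair(pair(m, pair(m, 3)), 3) = Z,  U = pair(m, 6).
Bind Z := pair(pair(m, pair(m, 3)), 3); no other remaining equation mentions Z.
Bind U := pair(m, 6). Substituting into the earlier bindings gives Y1 := pair(m, 6), Y2 := wrap(pair(m, 6)), B := wrap(wrap(pair(m, 6))), R := wrap(pair(m, 6)).
No equations remain and no clash or occurs-check failure arose, so a unifier exists.

YES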